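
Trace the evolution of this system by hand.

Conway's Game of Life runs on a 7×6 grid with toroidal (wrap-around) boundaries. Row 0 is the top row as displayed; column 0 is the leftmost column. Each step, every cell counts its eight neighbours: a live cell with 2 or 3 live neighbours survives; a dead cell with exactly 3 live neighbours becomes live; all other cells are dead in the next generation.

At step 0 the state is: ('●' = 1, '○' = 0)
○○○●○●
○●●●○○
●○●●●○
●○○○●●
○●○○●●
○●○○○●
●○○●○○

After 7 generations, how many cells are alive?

step 0: ○○○●○●
○●●●○○
●○●●●○
●○○○●●
○●○○●●
○●○○○●
●○○●○○
step 1: ●●○●○○
●●○○○●
●○○○○○
○○●○○○
○●○○○○
○●●○○●
●○●○○●
step 2: ○○○○●○
○○●○○●
●○○○○●
○●○○○○
●●○○○○
○○●○○●
○○○●●●
step 3: ○○○○○○
●○○○●●
●●○○○●
○●○○○●
●●●○○○
○●●●○●
○○○●○●
step 4: ●○○○○○
○●○○●○
○●○○○○
○○○○○●
○○○●●●
○○○●○●
●○○●○○
step 5: ●●○○○●
●●○○○○
●○○○○○
●○○○○●
●○○●○●
●○●●○●
●○○○●●
step 6: ○○○○●○
○○○○○○
○○○○○○
○●○○●○
○○●●○○
○○●●○○
○○●●○○
step 7: ○○○●○○
○○○○○○
○○○○○○
○○●●○○
○●○○●○
○●○○●○
○○●○●○

9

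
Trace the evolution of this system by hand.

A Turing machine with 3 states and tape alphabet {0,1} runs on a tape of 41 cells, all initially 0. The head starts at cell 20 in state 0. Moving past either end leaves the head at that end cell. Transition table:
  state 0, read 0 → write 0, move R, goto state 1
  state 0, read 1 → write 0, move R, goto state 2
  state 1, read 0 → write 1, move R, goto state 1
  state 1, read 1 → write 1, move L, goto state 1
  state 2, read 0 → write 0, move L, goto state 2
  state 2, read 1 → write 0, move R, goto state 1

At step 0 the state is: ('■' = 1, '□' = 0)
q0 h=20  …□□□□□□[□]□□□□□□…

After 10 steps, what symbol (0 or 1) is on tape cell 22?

t=0: q0 h=20  …□□□□□□[□]□□□□□□…
t=1: q1 h=21  …□□□□□□[□]□□□□□□…
t=2: q1 h=22  …□□□□□■[□]□□□□□□…
t=3: q1 h=23  …□□□□■■[□]□□□□□□…
t=4: q1 h=24  …□□□■■■[□]□□□□□□…
t=5: q1 h=25  …□□■■■■[□]□□□□□□…
t=6: q1 h=26  …□■■■■■[□]□□□□□□…
t=7: q1 h=27  …■■■■■■[□]□□□□□□…
t=8: q1 h=28  …■■■■■■[□]□□□□□□…
t=9: q1 h=29  …■■■■■■[□]□□□□□□…
t=10: q1 h=30  …■■■■■■[□]□□□□□□…

1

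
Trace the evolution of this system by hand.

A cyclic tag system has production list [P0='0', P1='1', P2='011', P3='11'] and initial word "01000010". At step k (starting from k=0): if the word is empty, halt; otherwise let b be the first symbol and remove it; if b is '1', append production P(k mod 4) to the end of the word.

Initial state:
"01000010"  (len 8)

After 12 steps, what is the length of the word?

6

gen 0: "01000010"  (len 8)
gen 1: "1000010"  (len 7)
gen 2: "0000101"  (len 7)
gen 3: "000101"  (len 6)
gen 4: "00101"  (len 5)
gen 5: "0101"  (len 4)
gen 6: "101"  (len 3)
gen 7: "01011"  (len 5)
gen 8: "1011"  (len 4)
gen 9: "0110"  (len 4)
gen 10: "110"  (len 3)
gen 11: "10011"  (len 5)
gen 12: "001111"  (len 6)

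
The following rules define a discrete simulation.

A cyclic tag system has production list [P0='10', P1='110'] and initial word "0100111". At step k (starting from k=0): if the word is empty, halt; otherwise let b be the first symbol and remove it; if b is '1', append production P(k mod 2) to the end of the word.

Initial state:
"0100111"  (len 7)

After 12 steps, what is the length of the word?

0) "0100111"  (len 7)
1) "100111"  (len 6)
2) "00111110"  (len 8)
3) "0111110"  (len 7)
4) "111110"  (len 6)
5) "1111010"  (len 7)
6) "111010110"  (len 9)
7) "1101011010"  (len 10)
8) "101011010110"  (len 12)
9) "0101101011010"  (len 13)
10) "101101011010"  (len 12)
11) "0110101101010"  (len 13)
12) "110101101010"  (len 12)

12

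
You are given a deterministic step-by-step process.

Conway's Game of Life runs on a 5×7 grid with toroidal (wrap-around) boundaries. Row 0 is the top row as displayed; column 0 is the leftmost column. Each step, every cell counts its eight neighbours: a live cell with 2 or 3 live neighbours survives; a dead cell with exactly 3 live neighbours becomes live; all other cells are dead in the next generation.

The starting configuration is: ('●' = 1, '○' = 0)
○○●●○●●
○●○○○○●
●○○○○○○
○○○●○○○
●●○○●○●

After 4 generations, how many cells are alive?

16

[0] ○○●●○●●
○●○○○○●
●○○○○○○
○○○●○○○
●●○○●○●
[1] ○○●●●○○
○●●○○●●
●○○○○○○
○●○○○○●
●●○○●○●
[2] ○○○○●○○
●●●○●●●
○○●○○●○
○●○○○●●
○●○○●○●
[3] ○○●○●○○
●●●○●○●
○○●●○○○
○●●○●○●
○○○○●○●
[4] ○○●○●○●
●○○○●●○
○○○○●○●
●●●○●○○
●●●○●○○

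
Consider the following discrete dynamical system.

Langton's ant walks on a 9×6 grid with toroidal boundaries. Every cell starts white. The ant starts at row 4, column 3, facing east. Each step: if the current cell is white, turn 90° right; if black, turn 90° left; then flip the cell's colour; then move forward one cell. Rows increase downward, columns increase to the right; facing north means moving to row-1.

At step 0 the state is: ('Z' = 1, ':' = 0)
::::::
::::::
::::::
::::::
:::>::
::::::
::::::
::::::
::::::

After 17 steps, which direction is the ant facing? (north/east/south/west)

step 0: ::::::
::::::
::::::
::::::
:::>::
::::::
::::::
::::::
::::::
step 1: ::::::
::::::
::::::
::::::
:::Z::
:::v::
::::::
::::::
::::::
step 2: ::::::
::::::
::::::
::::::
:::Z::
::<Z::
::::::
::::::
::::::
step 3: ::::::
::::::
::::::
::::::
::^Z::
::ZZ::
::::::
::::::
::::::
step 4: ::::::
::::::
::::::
::::::
::Z>::
::ZZ::
::::::
::::::
::::::
step 5: ::::::
::::::
::::::
:::^::
::Z:::
::ZZ::
::::::
::::::
::::::
step 6: ::::::
::::::
::::::
:::Z>:
::Z:::
::ZZ::
::::::
::::::
::::::
step 7: ::::::
::::::
::::::
:::ZZ:
::Z:v:
::ZZ::
::::::
::::::
::::::
step 8: ::::::
::::::
::::::
:::ZZ:
::Z<Z:
::ZZ::
::::::
::::::
::::::
step 9: ::::::
::::::
::::::
:::^Z:
::ZZZ:
::ZZ::
::::::
::::::
::::::
step 10: ::::::
::::::
::::::
::<:Z:
::ZZZ:
::ZZ::
::::::
::::::
::::::
step 11: ::::::
::::::
::^:::
::Z:Z:
::ZZZ:
::ZZ::
::::::
::::::
::::::
step 12: ::::::
::::::
::Z>::
::Z:Z:
::ZZZ:
::ZZ::
::::::
::::::
::::::
step 13: ::::::
::::::
::ZZ::
::ZvZ:
::ZZZ:
::ZZ::
::::::
::::::
::::::
step 14: ::::::
::::::
::ZZ::
::<ZZ:
::ZZZ:
::ZZ::
::::::
::::::
::::::
step 15: ::::::
::::::
::ZZ::
:::ZZ:
::vZZ:
::ZZ::
::::::
::::::
::::::
step 16: ::::::
::::::
::ZZ::
:::ZZ:
:::>Z:
::ZZ::
::::::
::::::
::::::
step 17: ::::::
::::::
::ZZ::
:::^Z:
::::Z:
::ZZ::
::::::
::::::
::::::

north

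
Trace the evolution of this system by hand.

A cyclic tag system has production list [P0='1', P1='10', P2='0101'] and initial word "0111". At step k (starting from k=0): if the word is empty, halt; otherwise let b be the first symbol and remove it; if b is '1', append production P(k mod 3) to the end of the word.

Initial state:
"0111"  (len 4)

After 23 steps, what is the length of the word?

9

gen 0: "0111"  (len 4)
gen 1: "111"  (len 3)
gen 2: "1110"  (len 4)
gen 3: "1100101"  (len 7)
gen 4: "1001011"  (len 7)
gen 5: "00101110"  (len 8)
gen 6: "0101110"  (len 7)
gen 7: "101110"  (len 6)
gen 8: "0111010"  (len 7)
gen 9: "111010"  (len 6)
gen 10: "110101"  (len 6)
gen 11: "1010110"  (len 7)
gen 12: "0101100101"  (len 10)
gen 13: "101100101"  (len 9)
gen 14: "0110010110"  (len 10)
gen 15: "110010110"  (len 9)
gen 16: "100101101"  (len 9)
gen 17: "0010110110"  (len 10)
gen 18: "010110110"  (len 9)
gen 19: "10110110"  (len 8)
gen 20: "011011010"  (len 9)
gen 21: "11011010"  (len 8)
gen 22: "10110101"  (len 8)
gen 23: "011010110"  (len 9)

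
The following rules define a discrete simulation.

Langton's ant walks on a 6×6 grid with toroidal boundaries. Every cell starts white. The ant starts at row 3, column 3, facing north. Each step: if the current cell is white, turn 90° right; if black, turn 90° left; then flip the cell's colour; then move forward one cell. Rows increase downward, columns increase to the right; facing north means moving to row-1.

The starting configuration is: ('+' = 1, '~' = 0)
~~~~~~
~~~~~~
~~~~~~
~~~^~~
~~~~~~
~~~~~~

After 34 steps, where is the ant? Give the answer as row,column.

gen 0: ~~~~~~
~~~~~~
~~~~~~
~~~^~~
~~~~~~
~~~~~~
gen 1: ~~~~~~
~~~~~~
~~~~~~
~~~+>~
~~~~~~
~~~~~~
gen 2: ~~~~~~
~~~~~~
~~~~~~
~~~++~
~~~~v~
~~~~~~
gen 3: ~~~~~~
~~~~~~
~~~~~~
~~~++~
~~~<+~
~~~~~~
gen 4: ~~~~~~
~~~~~~
~~~~~~
~~~^+~
~~~++~
~~~~~~
gen 5: ~~~~~~
~~~~~~
~~~~~~
~~<~+~
~~~++~
~~~~~~
gen 6: ~~~~~~
~~~~~~
~~^~~~
~~+~+~
~~~++~
~~~~~~
gen 7: ~~~~~~
~~~~~~
~~+>~~
~~+~+~
~~~++~
~~~~~~
gen 8: ~~~~~~
~~~~~~
~~++~~
~~+v+~
~~~++~
~~~~~~
gen 9: ~~~~~~
~~~~~~
~~++~~
~~<++~
~~~++~
~~~~~~
gen 10: ~~~~~~
~~~~~~
~~++~~
~~~++~
~~v++~
~~~~~~
gen 11: ~~~~~~
~~~~~~
~~++~~
~~~++~
~<+++~
~~~~~~
gen 12: ~~~~~~
~~~~~~
~~++~~
~^~++~
~++++~
~~~~~~
gen 13: ~~~~~~
~~~~~~
~~++~~
~+>++~
~++++~
~~~~~~
gen 14: ~~~~~~
~~~~~~
~~++~~
~++++~
~+v++~
~~~~~~
gen 15: ~~~~~~
~~~~~~
~~++~~
~++++~
~+~>+~
~~~~~~
gen 16: ~~~~~~
~~~~~~
~~++~~
~++^+~
~+~~+~
~~~~~~
gen 17: ~~~~~~
~~~~~~
~~++~~
~+<~+~
~+~~+~
~~~~~~
gen 18: ~~~~~~
~~~~~~
~~++~~
~+~~+~
~+v~+~
~~~~~~
gen 19: ~~~~~~
~~~~~~
~~++~~
~+~~+~
~<+~+~
~~~~~~
gen 20: ~~~~~~
~~~~~~
~~++~~
~+~~+~
~~+~+~
~v~~~~
gen 21: ~~~~~~
~~~~~~
~~++~~
~+~~+~
~~+~+~
<+~~~~
gen 22: ~~~~~~
~~~~~~
~~++~~
~+~~+~
^~+~+~
++~~~~
gen 23: ~~~~~~
~~~~~~
~~++~~
~+~~+~
+>+~+~
++~~~~
gen 24: ~~~~~~
~~~~~~
~~++~~
~+~~+~
+++~+~
+v~~~~
gen 25: ~~~~~~
~~~~~~
~~++~~
~+~~+~
+++~+~
+~>~~~
gen 26: ~~v~~~
~~~~~~
~~++~~
~+~~+~
+++~+~
+~+~~~
gen 27: ~<+~~~
~~~~~~
~~++~~
~+~~+~
+++~+~
+~+~~~
gen 28: ~++~~~
~~~~~~
~~++~~
~+~~+~
+++~+~
+^+~~~
gen 29: ~++~~~
~~~~~~
~~++~~
~+~~+~
+++~+~
++>~~~
gen 30: ~++~~~
~~~~~~
~~++~~
~+~~+~
++^~+~
++~~~~
gen 31: ~++~~~
~~~~~~
~~++~~
~+~~+~
+<~~+~
++~~~~
gen 32: ~++~~~
~~~~~~
~~++~~
~+~~+~
+~~~+~
+v~~~~
gen 33: ~++~~~
~~~~~~
~~++~~
~+~~+~
+~~~+~
+~>~~~
gen 34: ~+v~~~
~~~~~~
~~++~~
~+~~+~
+~~~+~
+~+~~~

0,2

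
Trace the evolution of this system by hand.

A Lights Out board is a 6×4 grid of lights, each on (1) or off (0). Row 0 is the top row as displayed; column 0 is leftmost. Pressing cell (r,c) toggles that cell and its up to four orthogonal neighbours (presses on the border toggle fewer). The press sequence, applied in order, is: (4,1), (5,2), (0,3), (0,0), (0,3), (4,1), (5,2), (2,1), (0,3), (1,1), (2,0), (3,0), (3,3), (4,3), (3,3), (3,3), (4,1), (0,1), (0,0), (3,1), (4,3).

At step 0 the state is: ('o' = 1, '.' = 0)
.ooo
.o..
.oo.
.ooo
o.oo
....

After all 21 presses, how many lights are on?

k=0  .ooo
.o..
.oo.
.ooo
o.oo
....
k=1  .ooo
.o..
.oo.
..oo
.o.o
.o..
k=2  .ooo
.o..
.oo.
..oo
.ooo
..oo
k=3  .o..
.o.o
.oo.
..oo
.ooo
..oo
k=4  o...
oo.o
.oo.
..oo
.ooo
..oo
k=5  o.oo
oo..
.oo.
..oo
.ooo
..oo
k=6  o.oo
oo..
.oo.
.ooo
o..o
.ooo
k=7  o.oo
oo..
.oo.
.ooo
o.oo
....
k=8  o.oo
o...
o...
..oo
o.oo
....
k=9  o...
o..o
o...
..oo
o.oo
....
k=10  oo..
.ooo
oo..
..oo
o.oo
....
k=11  oo..
oooo
....
o.oo
o.oo
....
k=12  oo..
oooo
o...
.ooo
..oo
....
k=13  oo..
oooo
o..o
.o..
..o.
....
k=14  oo..
oooo
o..o
.o.o
...o
...o
k=15  oo..
oooo
o...
.oo.
....
...o
k=16  oo..
oooo
o..o
.o.o
...o
...o
k=17  oo..
oooo
o..o
...o
oooo
.o.o
k=18  ..o.
o.oo
o..o
...o
oooo
.o.o
k=19  ooo.
..oo
o..o
...o
oooo
.o.o
k=20  ooo.
..oo
oo.o
oooo
o.oo
.o.o
k=21  ooo.
..oo
oo.o
ooo.
o...
.o..

13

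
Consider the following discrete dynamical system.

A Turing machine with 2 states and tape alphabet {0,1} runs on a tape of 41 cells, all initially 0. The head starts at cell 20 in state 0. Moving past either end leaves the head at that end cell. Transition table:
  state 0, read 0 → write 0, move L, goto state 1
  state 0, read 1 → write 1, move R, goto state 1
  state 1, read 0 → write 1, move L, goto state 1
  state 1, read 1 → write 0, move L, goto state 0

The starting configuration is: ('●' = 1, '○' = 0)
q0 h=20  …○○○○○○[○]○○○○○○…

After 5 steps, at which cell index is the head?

15

t=0: q0 h=20  …○○○○○○[○]○○○○○○…
t=1: q1 h=19  …○○○○○○[○]○○○○○○…
t=2: q1 h=18  …○○○○○○[○]●○○○○○…
t=3: q1 h=17  …○○○○○○[○]●●○○○○…
t=4: q1 h=16  …○○○○○○[○]●●●○○○…
t=5: q1 h=15  …○○○○○○[○]●●●●○○…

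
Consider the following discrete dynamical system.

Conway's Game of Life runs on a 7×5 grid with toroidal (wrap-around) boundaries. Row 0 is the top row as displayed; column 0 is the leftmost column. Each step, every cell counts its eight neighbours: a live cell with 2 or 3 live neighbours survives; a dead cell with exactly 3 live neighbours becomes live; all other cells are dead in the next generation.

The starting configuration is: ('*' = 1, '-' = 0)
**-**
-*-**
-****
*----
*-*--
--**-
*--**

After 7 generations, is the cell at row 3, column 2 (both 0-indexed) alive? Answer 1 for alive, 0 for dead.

0

step 0: **-**
-*-**
-****
*----
*-*--
--**-
*--**
step 1: -*---
-----
-*---
*----
--***
*-*--
-----
step 2: -----
-----
-----
*****
*-***
-**-*
-*---
step 3: -----
-----
*****
-----
-----
----*
***--
step 4: -*---
*****
*****
*****
-----
**---
**---
step 5: ---*-
-----
-----
-----
---*-
**---
--*--
step 6: -----
-----
-----
-----
-----
-**--
-**--
step 7: -----
-----
-----
-----
-----
-**--
-**--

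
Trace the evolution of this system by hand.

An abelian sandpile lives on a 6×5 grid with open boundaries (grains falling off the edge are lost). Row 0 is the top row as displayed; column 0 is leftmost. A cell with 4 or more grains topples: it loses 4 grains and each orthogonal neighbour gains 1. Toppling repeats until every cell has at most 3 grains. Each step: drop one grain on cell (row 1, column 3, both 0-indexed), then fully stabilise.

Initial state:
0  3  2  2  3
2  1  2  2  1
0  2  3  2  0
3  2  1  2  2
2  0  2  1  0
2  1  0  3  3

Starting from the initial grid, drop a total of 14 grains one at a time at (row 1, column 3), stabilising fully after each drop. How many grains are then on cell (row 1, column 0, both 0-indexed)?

3

[0] 0  3  2  2  3
2  1  2  2  1
0  2  3  2  0
3  2  1  2  2
2  0  2  1  0
2  1  0  3  3
[1] 0  3  2  2  3
2  1  2  3  1
0  2  3  2  0
3  2  1  2  2
2  0  2  1  0
2  1  0  3  3
[2] 0  3  2  3  3
2  1  3  0  2
0  2  3  3  0
3  2  1  2  2
2  0  2  1  0
2  1  0  3  3
[3] 0  3  2  3  3
2  1  3  1  2
0  2  3  3  0
3  2  1  2  2
2  0  2  1  0
2  1  0  3  3
[4] 0  3  2  3  3
2  1  3  2  2
0  2  3  3  0
3  2  1  2  2
2  0  2  1  0
2  1  0  3  3
[5] 0  3  2  3  3
2  1  3  3  2
0  2  3  3  0
3  2  1  2  2
2  0  2  1  0
2  1  0  3  3
[6] 1  0  1  3  1
2  3  3  0  1
0  3  1  2  2
3  2  2  3  2
2  0  2  1  0
2  1  0  3  3
[7] 1  0  1  3  1
2  3  3  1  1
0  3  1  2  2
3  2  2  3  2
2  0  2  1  0
2  1  0  3  3
[8] 1  0  1  3  1
2  3  3  2  1
0  3  1  2  2
3  2  2  3  2
2  0  2  1  0
2  1  0  3  3
[9] 1  0  1  3  1
2  3  3  3  1
0  3  1  2  2
3  2  2  3  2
2  0  2  1  0
2  1  0  3  3
[10] 1  1  3  0  2
3  1  1  2  2
1  0  3  3  2
3  3  2  3  2
2  0  2  1  0
2  1  0  3  3
[11] 1  1  3  0  2
3  1  1  3  2
1  0  3  3  2
3  3  2  3  2
2  0  2  1  0
2  1  0  3  3
[12] 1  1  3  1  2
3  1  3  1  3
2  2  1  2  3
0  1  1  1  3
3  1  3  2  0
2  1  0  3  3
[13] 1  1  3  1  2
3  1  3  2  3
2  2  1  2  3
0  1  1  1  3
3  1  3  2  0
2  1  0  3  3
[14] 1  1  3  1  2
3  1  3  3  3
2  2  1  2  3
0  1  1  1  3
3  1  3  2  0
2  1  0  3  3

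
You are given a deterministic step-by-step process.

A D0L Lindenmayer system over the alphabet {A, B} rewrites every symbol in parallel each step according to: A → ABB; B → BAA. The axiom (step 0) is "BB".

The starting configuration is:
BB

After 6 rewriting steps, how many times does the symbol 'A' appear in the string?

728

step 0: BB
step 1: BAABAA
step 2: BAAABBABBBAAABBABB
step 3: BAAABBABBABBBAABAAABBBAABAABAAABBABBABBBAABAAABBBAABAA
step 4: BAAABBABBABBBAABAAABBBAABAAABBBAABAABAAABBABBBAAABBABBABBB…ABAAABBBAABAABAAABBABBBAAABBABBABBBAABAABAAABBABBBAAABBABB  (len 162)
step 5: BAAABBABBABBBAABAAABBBAABAAABBBAABAABAAABBABBBAAABBABBABBB…BABBBAAABBABBABBBAABAAABBBAABAABAAABBABBABBBAABAAABBBAABAA  (len 486)
step 6: BAAABBABBABBBAABAAABBBAABAAABBBAABAABAAABBABBBAAABBABBABBB…ABAAABBBAABAABAAABBABBBAAABBABBABBBAABAABAAABBABBBAAABBABB  (len 1458)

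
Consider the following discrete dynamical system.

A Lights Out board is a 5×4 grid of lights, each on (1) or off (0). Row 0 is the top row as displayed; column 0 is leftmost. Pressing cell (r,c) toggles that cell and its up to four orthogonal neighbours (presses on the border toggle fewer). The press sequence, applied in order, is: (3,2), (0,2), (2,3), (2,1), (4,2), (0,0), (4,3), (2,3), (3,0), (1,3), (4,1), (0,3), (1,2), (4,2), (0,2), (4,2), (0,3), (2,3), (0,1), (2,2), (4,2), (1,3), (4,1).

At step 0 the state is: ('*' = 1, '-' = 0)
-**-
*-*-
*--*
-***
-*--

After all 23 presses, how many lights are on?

12

k=0  -**-
*-*-
*--*
-***
-*--
k=1  -**-
*-*-
*-**
----
-**-
k=2  ---*
*---
*-**
----
-**-
k=3  ---*
*--*
*---
---*
-**-
k=4  ---*
**-*
-**-
-*-*
-**-
k=5  ---*
**-*
-**-
-***
---*
k=6  **-*
-*-*
-**-
-***
---*
k=7  **-*
-*-*
-**-
-**-
--*-
k=8  **-*
-*--
-*-*
-***
--*-
k=9  **-*
-*--
**-*
*-**
*-*-
k=10  **--
-***
**--
*-**
*-*-
k=11  **--
-***
**--
****
-*--
k=12  ****
-**-
**--
****
-*--
k=13  **-*
---*
***-
****
-*--
k=14  **-*
---*
***-
**-*
--**
k=15  *-*-
--**
***-
**-*
--**
k=16  *-*-
--**
***-
****
-*--
k=17  *--*
--*-
***-
****
-*--
k=18  *--*
--**
**-*
***-
-*--
k=19  -***
-***
**-*
***-
-*--
k=20  -***
-*-*
*-*-
**--
-*--
k=21  -***
-*-*
*-*-
***-
--**
k=22  -**-
-**-
*-**
***-
--**
k=23  -**-
-**-
*-**
*-*-
**-*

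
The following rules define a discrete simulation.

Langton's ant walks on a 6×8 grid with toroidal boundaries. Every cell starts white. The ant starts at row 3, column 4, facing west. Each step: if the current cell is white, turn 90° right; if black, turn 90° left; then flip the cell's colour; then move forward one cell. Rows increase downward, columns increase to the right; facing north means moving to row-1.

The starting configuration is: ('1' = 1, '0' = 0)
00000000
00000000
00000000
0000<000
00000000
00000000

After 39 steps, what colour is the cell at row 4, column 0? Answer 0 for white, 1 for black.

1

[0] 00000000
00000000
00000000
0000<000
00000000
00000000
[1] 00000000
00000000
0000^000
00001000
00000000
00000000
[2] 00000000
00000000
00001>00
00001000
00000000
00000000
[3] 00000000
00000000
00001100
00001v00
00000000
00000000
[4] 00000000
00000000
00001100
0000<100
00000000
00000000
[5] 00000000
00000000
00001100
00000100
0000v000
00000000
[6] 00000000
00000000
00001100
00000100
000<1000
00000000
[7] 00000000
00000000
00001100
000^0100
00011000
00000000
[8] 00000000
00000000
00001100
0001>100
00011000
00000000
[9] 00000000
00000000
00001100
00011100
0001v000
00000000
[10] 00000000
00000000
00001100
00011100
00010>00
00000000
[11] 00000000
00000000
00001100
00011100
00010100
00000v00
[12] 00000000
00000000
00001100
00011100
00010100
0000<100
[13] 00000000
00000000
00001100
00011100
0001^100
00001100
[14] 00000000
00000000
00001100
00011100
00011>00
00001100
[15] 00000000
00000000
00001100
00011^00
00011000
00001100
[16] 00000000
00000000
00001100
0001<000
00011000
00001100
[17] 00000000
00000000
00001100
00010000
0001v000
00001100
[18] 00000000
00000000
00001100
00010000
00010>00
00001100
[19] 00000000
00000000
00001100
00010000
00010100
00001v00
[20] 00000000
00000000
00001100
00010000
00010100
000010>0
[21] 000000v0
00000000
00001100
00010000
00010100
00001010
[22] 00000<10
00000000
00001100
00010000
00010100
00001010
[23] 00000110
00000000
00001100
00010000
00010100
00001^10
[24] 00000110
00000000
00001100
00010000
00010100
000011>0
[25] 00000110
00000000
00001100
00010000
000101^0
00001100
[26] 00000110
00000000
00001100
00010000
0001011>
00001100
[27] 00000110
00000000
00001100
00010000
00010111
0000110v
[28] 00000110
00000000
00001100
00010000
00010111
000011<1
[29] 00000110
00000000
00001100
00010000
000101^1
00001111
[30] 00000110
00000000
00001100
00010000
00010<01
00001111
[31] 00000110
00000000
00001100
00010000
00010001
00001v11
[32] 00000110
00000000
00001100
00010000
00010001
000010>1
[33] 00000110
00000000
00001100
00010000
000100^1
00001001
[34] 00000110
00000000
00001100
00010000
0001001>
00001001
[35] 00000110
00000000
00001100
0001000^
00010010
00001001
[36] 00000110
00000000
00001100
>0010001
00010010
00001001
[37] 00000110
00000000
00001100
10010001
v0010010
00001001
[38] 00000110
00000000
00001100
10010001
1001001<
00001001
[39] 00000110
00000000
00001100
1001000^
10010011
00001001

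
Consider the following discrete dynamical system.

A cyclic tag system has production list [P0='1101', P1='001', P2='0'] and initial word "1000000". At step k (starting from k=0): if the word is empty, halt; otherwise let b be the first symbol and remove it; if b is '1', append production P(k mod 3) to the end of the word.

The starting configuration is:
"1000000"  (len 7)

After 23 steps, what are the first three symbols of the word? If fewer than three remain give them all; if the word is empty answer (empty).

(empty)

t=0: "1000000"  (len 7)
t=1: "0000001101"  (len 10)
t=2: "000001101"  (len 9)
t=3: "00001101"  (len 8)
t=4: "0001101"  (len 7)
t=5: "001101"  (len 6)
t=6: "01101"  (len 5)
t=7: "1101"  (len 4)
t=8: "101001"  (len 6)
t=9: "010010"  (len 6)
t=10: "10010"  (len 5)
t=11: "0010001"  (len 7)
t=12: "010001"  (len 6)
t=13: "10001"  (len 5)
t=14: "0001001"  (len 7)
t=15: "001001"  (len 6)
t=16: "01001"  (len 5)
t=17: "1001"  (len 4)
t=18: "0010"  (len 4)
t=19: "010"  (len 3)
t=20: "10"  (len 2)
t=21: "00"  (len 2)
t=22: "0"  (len 1)
t=23: (halted — word empty)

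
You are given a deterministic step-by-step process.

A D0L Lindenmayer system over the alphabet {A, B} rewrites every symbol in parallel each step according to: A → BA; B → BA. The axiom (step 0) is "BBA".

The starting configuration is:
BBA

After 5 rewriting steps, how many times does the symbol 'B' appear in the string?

48

gen 0: BBA
gen 1: BABABA
gen 2: BABABABABABA
gen 3: BABABABABABABABABABABABA
gen 4: BABABABABABABABABABABABABABABABABABABABABABABABA
gen 5: BABABABABABABABABABABABABABABABABABABABABABABABABABABABABABABABABABABABABABABABABABABABABABABABA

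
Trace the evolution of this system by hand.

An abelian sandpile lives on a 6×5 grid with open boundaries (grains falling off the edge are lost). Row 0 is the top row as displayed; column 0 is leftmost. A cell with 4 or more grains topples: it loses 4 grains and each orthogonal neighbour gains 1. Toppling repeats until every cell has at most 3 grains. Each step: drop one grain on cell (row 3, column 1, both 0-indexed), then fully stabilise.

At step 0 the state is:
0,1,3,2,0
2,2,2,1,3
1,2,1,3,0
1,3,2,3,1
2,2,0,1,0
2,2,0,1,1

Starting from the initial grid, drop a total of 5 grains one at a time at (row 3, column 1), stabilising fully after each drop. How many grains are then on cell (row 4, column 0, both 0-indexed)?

0) 0,1,3,2,0
2,2,2,1,3
1,2,1,3,0
1,3,2,3,1
2,2,0,1,0
2,2,0,1,1
1) 0,1,3,2,0
2,2,2,1,3
1,3,1,3,0
2,0,3,3,1
2,3,0,1,0
2,2,0,1,1
2) 0,1,3,2,0
2,2,2,1,3
1,3,1,3,0
2,1,3,3,1
2,3,0,1,0
2,2,0,1,1
3) 0,1,3,2,0
2,2,2,1,3
1,3,1,3,0
2,2,3,3,1
2,3,0,1,0
2,2,0,1,1
4) 0,1,3,2,0
2,2,2,1,3
1,3,1,3,0
2,3,3,3,1
2,3,0,1,0
2,2,0,1,1
5) 0,1,3,2,0
2,3,3,2,3
2,1,0,1,1
3,3,2,1,2
3,0,2,2,0
2,3,0,1,1

3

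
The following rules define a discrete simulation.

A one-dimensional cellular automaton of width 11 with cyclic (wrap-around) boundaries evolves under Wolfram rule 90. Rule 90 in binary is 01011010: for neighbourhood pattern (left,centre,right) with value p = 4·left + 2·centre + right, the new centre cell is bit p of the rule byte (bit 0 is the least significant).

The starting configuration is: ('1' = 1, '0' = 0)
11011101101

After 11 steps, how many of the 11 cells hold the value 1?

k=0  11011101101
k=1  01010101101
k=2  00000001100
k=3  00000011110
k=4  00000110011
k=5  10001111111
k=6  11011000000
k=7  11011100001
k=8  01010110011
k=9  00000111111
k=10  10001100001
k=11  11011110011

8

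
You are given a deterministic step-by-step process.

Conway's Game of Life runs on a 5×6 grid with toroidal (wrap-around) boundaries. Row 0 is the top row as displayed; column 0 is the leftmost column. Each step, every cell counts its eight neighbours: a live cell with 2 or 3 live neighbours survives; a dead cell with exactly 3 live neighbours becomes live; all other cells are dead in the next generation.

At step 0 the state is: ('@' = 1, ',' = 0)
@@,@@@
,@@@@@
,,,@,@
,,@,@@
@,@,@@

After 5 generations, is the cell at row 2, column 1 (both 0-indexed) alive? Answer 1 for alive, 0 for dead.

gen 0: @@,@@@
,@@@@@
,,,@,@
,,@,@@
@,@,@@
gen 1: ,,,,,,
,@,,,,
,@,,,,
,@@,,,
,,@,,,
gen 2: ,,,,,,
,,,,,,
@@,,,,
,@@,,,
,@@,,,
gen 3: ,,,,,,
,,,,,,
@@@,,,
,,,,,,
,@@,,,
gen 4: ,,,,,,
,@,,,,
,@,,,,
@,,,,,
,,,,,,
gen 5: ,,,,,,
,,,,,,
@@,,,,
,,,,,,
,,,,,,

1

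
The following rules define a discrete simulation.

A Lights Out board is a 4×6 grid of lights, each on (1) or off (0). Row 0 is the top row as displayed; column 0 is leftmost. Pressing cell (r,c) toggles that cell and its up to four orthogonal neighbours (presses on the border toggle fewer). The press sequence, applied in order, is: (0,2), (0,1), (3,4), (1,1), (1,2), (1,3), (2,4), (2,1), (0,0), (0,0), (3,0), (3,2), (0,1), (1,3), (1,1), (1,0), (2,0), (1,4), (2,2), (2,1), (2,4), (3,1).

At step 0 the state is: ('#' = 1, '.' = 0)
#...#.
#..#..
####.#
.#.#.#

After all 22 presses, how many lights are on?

[0] #...#.
#..#..
####.#
.#.#.#
[1] #####.
#.##..
####.#
.#.#.#
[2] ...##.
####..
####.#
.#.#.#
[3] ...##.
####..
######
.#..#.
[4] .#.##.
...#..
#.####
.#..#.
[5] .####.
.##...
#..###
.#..#.
[6] .##.#.
.#.##.
#...##
.#..#.
[7] .##.#.
.#.#..
#..#..
.#....
[8] .##.#.
...#..
.###..
......
[9] #.#.#.
#..#..
.###..
......
[10] .##.#.
...#..
.###..
......
[11] .##.#.
...#..
####..
##....
[12] .##.#.
...#..
##.#..
#.##..
[13] #...#.
.#.#..
##.#..
#.##..
[14] #..##.
.##.#.
##....
#.##..
[15] ##.##.
#...#.
#.....
#.##..
[16] .#.##.
.#..#.
......
#.##..
[17] .#.##.
##..#.
##....
..##..
[18] .#.#..
##.#.#
##..#.
..##..
[19] .#.#..
####.#
#.###.
...#..
[20] .#.#..
#.##.#
.#.##.
.#.#..
[21] .#.#..
#.####
.#...#
.#.##.
[22] .#.#..
#.####
.....#
#.###.

12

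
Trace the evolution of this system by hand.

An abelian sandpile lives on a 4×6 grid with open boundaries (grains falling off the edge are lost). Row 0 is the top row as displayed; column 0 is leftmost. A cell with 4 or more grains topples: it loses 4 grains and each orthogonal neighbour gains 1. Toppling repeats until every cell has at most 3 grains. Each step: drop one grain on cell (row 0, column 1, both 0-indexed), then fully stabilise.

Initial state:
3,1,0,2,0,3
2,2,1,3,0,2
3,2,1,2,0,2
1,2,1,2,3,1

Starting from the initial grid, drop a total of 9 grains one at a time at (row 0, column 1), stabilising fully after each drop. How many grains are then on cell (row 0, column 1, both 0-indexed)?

step 0: 3,1,0,2,0,3
2,2,1,3,0,2
3,2,1,2,0,2
1,2,1,2,3,1
step 1: 3,2,0,2,0,3
2,2,1,3,0,2
3,2,1,2,0,2
1,2,1,2,3,1
step 2: 3,3,0,2,0,3
2,2,1,3,0,2
3,2,1,2,0,2
1,2,1,2,3,1
step 3: 0,1,1,2,0,3
3,3,1,3,0,2
3,2,1,2,0,2
1,2,1,2,3,1
step 4: 0,2,1,2,0,3
3,3,1,3,0,2
3,2,1,2,0,2
1,2,1,2,3,1
step 5: 0,3,1,2,0,3
3,3,1,3,0,2
3,2,1,2,0,2
1,2,1,2,3,1
step 6: 2,1,2,2,0,3
1,2,2,3,0,2
1,0,2,2,0,2
2,3,1,2,3,1
step 7: 2,2,2,2,0,3
1,2,2,3,0,2
1,0,2,2,0,2
2,3,1,2,3,1
step 8: 2,3,2,2,0,3
1,2,2,3,0,2
1,0,2,2,0,2
2,3,1,2,3,1
step 9: 3,0,3,2,0,3
1,3,2,3,0,2
1,0,2,2,0,2
2,3,1,2,3,1

0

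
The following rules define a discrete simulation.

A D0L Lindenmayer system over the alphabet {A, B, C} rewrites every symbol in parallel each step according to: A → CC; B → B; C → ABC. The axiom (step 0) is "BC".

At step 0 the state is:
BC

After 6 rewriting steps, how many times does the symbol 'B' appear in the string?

43

[0] BC
[1] BABC
[2] BCCBABC
[3] BABCABCBCCBABC
[4] BCCBABCCCBABCBABCABCBCCBABC
[5] BABCABCBCCBABCABCABCBCCBABCBCCBABCCCBABCBABCABCBCCBABC
[6] BCCBABCCCBABCBABCABCBCCBABCCCBABCCCBABCBABCABCBCCBABCBABCABCBCCBABCABCABCBCCBABCBCCBABCCCBABCBABCABCBCCBABC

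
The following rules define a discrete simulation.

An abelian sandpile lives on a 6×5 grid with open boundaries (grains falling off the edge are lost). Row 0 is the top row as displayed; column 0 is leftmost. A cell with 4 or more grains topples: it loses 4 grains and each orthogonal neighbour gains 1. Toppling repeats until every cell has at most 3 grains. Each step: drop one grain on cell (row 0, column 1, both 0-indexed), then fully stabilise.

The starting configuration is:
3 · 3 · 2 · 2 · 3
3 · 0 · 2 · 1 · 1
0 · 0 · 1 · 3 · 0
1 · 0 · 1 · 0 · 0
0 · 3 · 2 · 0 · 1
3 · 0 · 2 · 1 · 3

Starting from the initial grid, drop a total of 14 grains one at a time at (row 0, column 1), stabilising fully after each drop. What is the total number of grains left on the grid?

gen 0: 3 · 3 · 2 · 2 · 3
3 · 0 · 2 · 1 · 1
0 · 0 · 1 · 3 · 0
1 · 0 · 1 · 0 · 0
0 · 3 · 2 · 0 · 1
3 · 0 · 2 · 1 · 3
gen 1: 1 · 1 · 3 · 2 · 3
0 · 2 · 2 · 1 · 1
1 · 0 · 1 · 3 · 0
1 · 0 · 1 · 0 · 0
0 · 3 · 2 · 0 · 1
3 · 0 · 2 · 1 · 3
gen 2: 1 · 2 · 3 · 2 · 3
0 · 2 · 2 · 1 · 1
1 · 0 · 1 · 3 · 0
1 · 0 · 1 · 0 · 0
0 · 3 · 2 · 0 · 1
3 · 0 · 2 · 1 · 3
gen 3: 1 · 3 · 3 · 2 · 3
0 · 2 · 2 · 1 · 1
1 · 0 · 1 · 3 · 0
1 · 0 · 1 · 0 · 0
0 · 3 · 2 · 0 · 1
3 · 0 · 2 · 1 · 3
gen 4: 2 · 1 · 0 · 3 · 3
0 · 3 · 3 · 1 · 1
1 · 0 · 1 · 3 · 0
1 · 0 · 1 · 0 · 0
0 · 3 · 2 · 0 · 1
3 · 0 · 2 · 1 · 3
gen 5: 2 · 2 · 0 · 3 · 3
0 · 3 · 3 · 1 · 1
1 · 0 · 1 · 3 · 0
1 · 0 · 1 · 0 · 0
0 · 3 · 2 · 0 · 1
3 · 0 · 2 · 1 · 3
gen 6: 2 · 3 · 0 · 3 · 3
0 · 3 · 3 · 1 · 1
1 · 0 · 1 · 3 · 0
1 · 0 · 1 · 0 · 0
0 · 3 · 2 · 0 · 1
3 · 0 · 2 · 1 · 3
gen 7: 3 · 1 · 2 · 3 · 3
1 · 1 · 0 · 2 · 1
1 · 1 · 2 · 3 · 0
1 · 0 · 1 · 0 · 0
0 · 3 · 2 · 0 · 1
3 · 0 · 2 · 1 · 3
gen 8: 3 · 2 · 2 · 3 · 3
1 · 1 · 0 · 2 · 1
1 · 1 · 2 · 3 · 0
1 · 0 · 1 · 0 · 0
0 · 3 · 2 · 0 · 1
3 · 0 · 2 · 1 · 3
gen 9: 3 · 3 · 2 · 3 · 3
1 · 1 · 0 · 2 · 1
1 · 1 · 2 · 3 · 0
1 · 0 · 1 · 0 · 0
0 · 3 · 2 · 0 · 1
3 · 0 · 2 · 1 · 3
gen 10: 0 · 1 · 3 · 3 · 3
2 · 2 · 0 · 2 · 1
1 · 1 · 2 · 3 · 0
1 · 0 · 1 · 0 · 0
0 · 3 · 2 · 0 · 1
3 · 0 · 2 · 1 · 3
gen 11: 0 · 2 · 3 · 3 · 3
2 · 2 · 0 · 2 · 1
1 · 1 · 2 · 3 · 0
1 · 0 · 1 · 0 · 0
0 · 3 · 2 · 0 · 1
3 · 0 · 2 · 1 · 3
gen 12: 0 · 3 · 3 · 3 · 3
2 · 2 · 0 · 2 · 1
1 · 1 · 2 · 3 · 0
1 · 0 · 1 · 0 · 0
0 · 3 · 2 · 0 · 1
3 · 0 · 2 · 1 · 3
gen 13: 1 · 1 · 1 · 1 · 0
2 · 3 · 1 · 3 · 2
1 · 1 · 2 · 3 · 0
1 · 0 · 1 · 0 · 0
0 · 3 · 2 · 0 · 1
3 · 0 · 2 · 1 · 3
gen 14: 1 · 2 · 1 · 1 · 0
2 · 3 · 1 · 3 · 2
1 · 1 · 2 · 3 · 0
1 · 0 · 1 · 0 · 0
0 · 3 · 2 · 0 · 1
3 · 0 · 2 · 1 · 3

40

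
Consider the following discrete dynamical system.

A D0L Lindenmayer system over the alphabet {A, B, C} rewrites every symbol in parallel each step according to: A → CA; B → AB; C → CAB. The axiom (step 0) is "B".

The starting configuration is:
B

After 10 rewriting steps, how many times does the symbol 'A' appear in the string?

t=0: B
t=1: AB
t=2: CAAB
t=3: CABCACAAB
t=4: CABCAABCABCACABCACAAB
t=5: CABCAABCABCACAABCABCAABCABCACABCAABCABCACABCACAAB
t=6: CABCAABCABCACAABCABCAABCABCACABCACAABCABCAABCABCACAABCABCAABCABCACABCAABCABCACAABCABCAABCABCACABCAABCABCACABCACAAB
t=7: CABCAABCABCACAABCABCAABCABCACABCACAABCABCAABCABCACAABCABCA…CAABCABCACABCAABCABCACAABCABCAABCABCACABCAABCABCACABCACAAB  (len 265)
t=8: CABCAABCABCACAABCABCAABCABCACABCACAABCABCAABCABCACAABCABCA…CAABCABCACABCAABCABCACAABCABCAABCABCACABCAABCABCACABCACAAB  (len 616)
t=9: CABCAABCABCACAABCABCAABCABCACABCACAABCABCAABCABCACAABCABCA…CAABCABCACABCAABCABCACAABCABCAABCABCACABCAABCABCACABCACAAB  (len 1432)
t=10: CABCAABCABCACAABCABCAABCABCACABCACAABCABCAABCABCACAABCABCA…CAABCABCACABCAABCABCACAABCABCAABCABCACABCAABCABCACABCACAAB  (len 3329)

1432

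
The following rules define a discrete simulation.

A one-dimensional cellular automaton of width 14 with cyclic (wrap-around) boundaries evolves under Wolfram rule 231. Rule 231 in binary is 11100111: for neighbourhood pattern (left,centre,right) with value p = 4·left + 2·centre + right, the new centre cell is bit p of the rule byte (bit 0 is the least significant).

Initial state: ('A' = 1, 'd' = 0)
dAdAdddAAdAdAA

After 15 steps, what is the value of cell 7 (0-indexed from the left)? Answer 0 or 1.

0

k=0  dAdAdddAAdAdAA
k=1  AAAAdAAdAAAAdA
k=2  AAAAAdAAdAAAAd
k=3  dAAAAAdAAdAAAA
k=4  AdAAAAAdAAdAAA
k=5  AAdAAAAAdAAdAA
k=6  AAAdAAAAAdAAdA
k=7  AAAAdAAAAAdAAd
k=8  dAAAAdAAAAAdAA
k=9  AdAAAAdAAAAAdA
k=10  AAdAAAAdAAAAAd
k=11  dAAdAAAAdAAAAA
k=12  AdAAdAAAAdAAAA
k=13  AAdAAdAAAAdAAA
k=14  AAAdAAdAAAAdAA
k=15  AAAAdAAdAAAAdA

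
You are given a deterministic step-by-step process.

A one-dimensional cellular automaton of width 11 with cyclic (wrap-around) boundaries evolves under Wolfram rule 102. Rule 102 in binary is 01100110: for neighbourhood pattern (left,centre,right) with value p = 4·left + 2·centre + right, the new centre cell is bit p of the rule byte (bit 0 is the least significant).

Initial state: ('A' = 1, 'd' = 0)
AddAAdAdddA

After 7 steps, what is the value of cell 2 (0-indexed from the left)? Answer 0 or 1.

[0] AddAAdAdddA
[1] AdAdAAAddAd
[2] AAAAddAdAAA
[3] dddAdAAAddd
[4] ddAAAddAddd
[5] dAddAdAAddd
[6] AAdAAAdAddd
[7] dAAddAAAddA

1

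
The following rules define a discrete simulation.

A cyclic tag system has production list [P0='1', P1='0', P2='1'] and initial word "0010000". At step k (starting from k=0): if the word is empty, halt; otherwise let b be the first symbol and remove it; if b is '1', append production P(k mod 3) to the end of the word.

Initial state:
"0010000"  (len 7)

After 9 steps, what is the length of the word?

0

t=0: "0010000"  (len 7)
t=1: "010000"  (len 6)
t=2: "10000"  (len 5)
t=3: "00001"  (len 5)
t=4: "0001"  (len 4)
t=5: "001"  (len 3)
t=6: "01"  (len 2)
t=7: "1"  (len 1)
t=8: "0"  (len 1)
t=9: (halted — word empty)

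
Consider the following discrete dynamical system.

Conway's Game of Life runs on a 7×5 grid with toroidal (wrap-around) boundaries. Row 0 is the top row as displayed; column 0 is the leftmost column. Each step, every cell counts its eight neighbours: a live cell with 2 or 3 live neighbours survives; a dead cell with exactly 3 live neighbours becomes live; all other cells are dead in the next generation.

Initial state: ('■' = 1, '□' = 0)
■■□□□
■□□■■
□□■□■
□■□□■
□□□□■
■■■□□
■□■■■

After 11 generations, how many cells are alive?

k=0  ■■□□□
■□□■■
□□■□■
□■□□■
□□□□■
■■■□□
■□■■■
k=1  □□□□□
□□■■□
□■■□□
□□□□■
□□■■■
□□■□□
□□□■□
k=2  □□■■□
□■■■□
□■■□□
■■□□■
□□■□■
□□■□■
□□□□□
k=3  □■□■□
□□□□□
□□□□■
□□□□■
□□■□■
□□□□□
□□■□□
k=4  □□■□□
□□□□□
□□□□□
■□□□■
□□□■□
□□□■□
□□■□□
k=5  □□□□□
□□□□□
□□□□□
□□□□■
□□□■□
□□■■□
□□■■□
k=6  □□□□□
□□□□□
□□□□□
□□□□□
□□■■■
□□□□■
□□■■□
k=7  □□□□□
□□□□□
□□□□□
□□□■□
□□□■■
□□□□■
□□□■□
k=8  □□□□□
□□□□□
□□□□□
□□□■■
□□□■■
□□□□■
□□□□□
k=9  □□□□□
□□□□□
□□□□□
□□□■■
■□□□□
□□□■■
□□□□□
k=10  □□□□□
□□□□□
□□□□□
□□□□■
■□□□□
□□□□■
□□□□□
k=11  □□□□□
□□□□□
□□□□□
□□□□□
■□□□■
□□□□□
□□□□□

2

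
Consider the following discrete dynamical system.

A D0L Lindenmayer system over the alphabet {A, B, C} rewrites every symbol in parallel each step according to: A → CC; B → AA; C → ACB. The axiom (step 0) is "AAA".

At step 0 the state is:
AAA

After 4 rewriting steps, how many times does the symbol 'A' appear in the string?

gen 0: AAA
gen 1: CCCCCC
gen 2: ACBACBACBACBACBACB
gen 3: CCACBAACCACBAACCACBAACCACBAACCACBAACCACBAA
gen 4: ACBACBCCACBAACCCCACBACBCCACBAACCCCACBACBCCACBAACCCCACBACBCCACBAACCCCACBACBCCACBAACCCCACBACBCCACBAACCCC

30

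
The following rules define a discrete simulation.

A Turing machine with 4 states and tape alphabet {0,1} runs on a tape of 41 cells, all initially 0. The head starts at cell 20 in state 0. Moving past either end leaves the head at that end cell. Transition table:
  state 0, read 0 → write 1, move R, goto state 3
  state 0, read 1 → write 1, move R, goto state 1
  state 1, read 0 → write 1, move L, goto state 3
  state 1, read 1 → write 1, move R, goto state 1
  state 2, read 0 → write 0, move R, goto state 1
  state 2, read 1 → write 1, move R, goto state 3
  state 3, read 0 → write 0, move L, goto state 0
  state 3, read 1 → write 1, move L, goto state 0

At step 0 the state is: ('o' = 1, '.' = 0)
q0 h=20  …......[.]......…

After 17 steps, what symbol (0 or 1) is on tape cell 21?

1

t=0: q0 h=20  …......[.]......…
t=1: q3 h=21  ….....o[.]......…
t=2: q0 h=20  …......[o]......…
t=3: q1 h=21  ….....o[.]......…
t=4: q3 h=20  …......[o]o.....…
t=5: q0 h=19  …......[.]oo....…
t=6: q3 h=20  ….....o[o]o.....…
t=7: q0 h=19  …......[o]oo....…
t=8: q1 h=20  ….....o[o]o.....…
t=9: q1 h=21  …....oo[o]......…
t=10: q1 h=22  …...ooo[.]......…
t=11: q3 h=21  …....oo[o]o.....…
t=12: q0 h=20  ….....o[o]oo....…
t=13: q1 h=21  …....oo[o]o.....…
t=14: q1 h=22  …...ooo[o]......…
t=15: q1 h=23  …..oooo[.]......…
t=16: q3 h=22  …...ooo[o]o.....…
t=17: q0 h=21  …....oo[o]oo....…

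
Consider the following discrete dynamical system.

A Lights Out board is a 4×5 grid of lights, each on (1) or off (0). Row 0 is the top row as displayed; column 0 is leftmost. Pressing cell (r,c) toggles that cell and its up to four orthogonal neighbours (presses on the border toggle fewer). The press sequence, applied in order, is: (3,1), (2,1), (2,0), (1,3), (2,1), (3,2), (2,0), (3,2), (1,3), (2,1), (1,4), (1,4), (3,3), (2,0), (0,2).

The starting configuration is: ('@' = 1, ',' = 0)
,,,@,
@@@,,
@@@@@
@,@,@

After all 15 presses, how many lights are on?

gen 0: ,,,@,
@@@,,
@@@@@
@,@,@
gen 1: ,,,@,
@@@,,
@,@@@
,@,,@
gen 2: ,,,@,
@,@,,
,@,@@
,,,,@
gen 3: ,,,@,
,,@,,
@,,@@
@,,,@
gen 4: ,,,,,
,,,@@
@,,,@
@,,,@
gen 5: ,,,,,
,@,@@
,@@,@
@@,,@
gen 6: ,,,,,
,@,@@
,@,,@
@,@@@
gen 7: ,,,,,
@@,@@
@,,,@
,,@@@
gen 8: ,,,,,
@@,@@
@,@,@
,@,,@
gen 9: ,,,@,
@@@,,
@,@@@
,@,,@
gen 10: ,,,@,
@,@,,
,@,@@
,,,,@
gen 11: ,,,@@
@,@@@
,@,@,
,,,,@
gen 12: ,,,@,
@,@,,
,@,@@
,,,,@
gen 13: ,,,@,
@,@,,
,@,,@
,,@@,
gen 14: ,,,@,
,,@,,
@,,,@
@,@@,
gen 15: ,@@,,
,,,,,
@,,,@
@,@@,

7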